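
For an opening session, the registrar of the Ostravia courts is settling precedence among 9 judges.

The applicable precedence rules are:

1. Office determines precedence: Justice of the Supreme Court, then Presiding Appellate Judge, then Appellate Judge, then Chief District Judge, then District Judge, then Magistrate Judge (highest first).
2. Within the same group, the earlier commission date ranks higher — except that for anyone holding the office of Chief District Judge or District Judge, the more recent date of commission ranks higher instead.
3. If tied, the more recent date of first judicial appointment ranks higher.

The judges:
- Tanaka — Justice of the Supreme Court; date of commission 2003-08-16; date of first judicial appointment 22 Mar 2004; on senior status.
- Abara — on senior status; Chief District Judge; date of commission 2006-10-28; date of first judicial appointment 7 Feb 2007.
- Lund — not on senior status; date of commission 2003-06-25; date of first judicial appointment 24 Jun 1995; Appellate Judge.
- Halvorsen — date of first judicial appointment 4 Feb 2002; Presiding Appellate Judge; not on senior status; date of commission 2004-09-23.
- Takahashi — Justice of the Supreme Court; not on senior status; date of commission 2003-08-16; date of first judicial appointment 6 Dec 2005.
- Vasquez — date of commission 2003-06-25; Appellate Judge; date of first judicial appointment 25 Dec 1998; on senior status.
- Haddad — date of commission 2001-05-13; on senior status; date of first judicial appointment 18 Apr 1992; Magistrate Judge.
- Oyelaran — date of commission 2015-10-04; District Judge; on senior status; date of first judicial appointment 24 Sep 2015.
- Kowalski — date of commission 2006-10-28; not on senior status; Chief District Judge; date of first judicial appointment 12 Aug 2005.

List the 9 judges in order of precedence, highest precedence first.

Takahashi, Tanaka, Halvorsen, Vasquez, Lund, Abara, Kowalski, Oyelaran, Haddad

By office: Takahashi and Tanaka (Justice of the Supreme Court); then Halvorsen (Presiding Appellate Judge); then Vasquez and Lund (Appellate Judge); then Abara and Kowalski (Chief District Judge); then Oyelaran (District Judge); then Haddad (Magistrate Judge).
Takahashi and Tanaka both have date of commission 2003-08-16, so the next rule applies.
Among Takahashi and Tanaka, by date of first judicial appointment (later first): Takahashi (6 Dec 2005) before Tanaka (22 Mar 2004).
Vasquez and Lund both have date of commission 2003-06-25, so the next rule applies.
Among Vasquez and Lund, by date of first judicial appointment (later first): Vasquez (25 Dec 1998) before Lund (24 Jun 1995).
Abara and Kowalski both have date of commission 2006-10-28, so the next rule applies.
Among Abara and Kowalski, by date of first judicial appointment (later first): Abara (7 Feb 2007) before Kowalski (12 Aug 2005).
Full order: Takahashi, Tanaka, Halvorsen, Vasquez, Lund, Abara, Kowalski, Oyelaran, Haddad.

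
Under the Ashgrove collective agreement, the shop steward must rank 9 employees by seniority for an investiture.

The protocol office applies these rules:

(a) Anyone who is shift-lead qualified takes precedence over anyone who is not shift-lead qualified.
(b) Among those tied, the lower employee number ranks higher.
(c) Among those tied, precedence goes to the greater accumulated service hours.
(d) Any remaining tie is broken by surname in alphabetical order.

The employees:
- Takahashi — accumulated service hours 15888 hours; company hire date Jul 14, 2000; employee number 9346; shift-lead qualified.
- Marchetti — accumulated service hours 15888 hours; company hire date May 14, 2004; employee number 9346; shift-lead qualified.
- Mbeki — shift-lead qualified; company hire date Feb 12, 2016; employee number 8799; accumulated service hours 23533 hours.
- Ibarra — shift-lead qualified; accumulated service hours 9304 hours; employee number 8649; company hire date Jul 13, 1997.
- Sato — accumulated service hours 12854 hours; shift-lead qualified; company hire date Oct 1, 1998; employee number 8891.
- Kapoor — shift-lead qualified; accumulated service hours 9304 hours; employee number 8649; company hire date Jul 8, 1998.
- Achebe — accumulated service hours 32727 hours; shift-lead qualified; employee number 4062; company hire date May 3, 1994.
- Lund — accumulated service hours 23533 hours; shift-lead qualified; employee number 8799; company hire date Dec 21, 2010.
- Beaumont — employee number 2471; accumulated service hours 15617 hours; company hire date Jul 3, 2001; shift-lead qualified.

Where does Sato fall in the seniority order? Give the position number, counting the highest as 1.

By the first rule: Beaumont, Achebe, Ibarra, Kapoor, Lund, Mbeki, Sato, Marchetti and Takahashi (each shift-lead qualified).
Among Beaumont, Achebe, Ibarra, Kapoor, Lund, Mbeki, Sato, Marchetti and Takahashi, by employee number (lower first): Beaumont (2471) before Achebe (4062) before Ibarra and Kapoor (8649) before Lund and Mbeki (8799) before Sato (8891) before Marchetti and Takahashi (9346).
Ibarra and Kapoor both have accumulated service hours 9304 hours, so the next rule applies.
Among Ibarra and Kapoor, alphabetically by surname: Ibarra before Kapoor.
Lund and Mbeki both have accumulated service hours 23533 hours, so the next rule applies.
Among Lund and Mbeki, alphabetically by surname: Lund before Mbeki.
Marchetti and Takahashi both have accumulated service hours 15888 hours, so the next rule applies.
Among Marchetti and Takahashi, alphabetically by surname: Marchetti before Takahashi.
Order: Beaumont, Achebe, Ibarra, Kapoor, Lund, Mbeki, Sato, Marchetti, Takahashi. So position 7.

7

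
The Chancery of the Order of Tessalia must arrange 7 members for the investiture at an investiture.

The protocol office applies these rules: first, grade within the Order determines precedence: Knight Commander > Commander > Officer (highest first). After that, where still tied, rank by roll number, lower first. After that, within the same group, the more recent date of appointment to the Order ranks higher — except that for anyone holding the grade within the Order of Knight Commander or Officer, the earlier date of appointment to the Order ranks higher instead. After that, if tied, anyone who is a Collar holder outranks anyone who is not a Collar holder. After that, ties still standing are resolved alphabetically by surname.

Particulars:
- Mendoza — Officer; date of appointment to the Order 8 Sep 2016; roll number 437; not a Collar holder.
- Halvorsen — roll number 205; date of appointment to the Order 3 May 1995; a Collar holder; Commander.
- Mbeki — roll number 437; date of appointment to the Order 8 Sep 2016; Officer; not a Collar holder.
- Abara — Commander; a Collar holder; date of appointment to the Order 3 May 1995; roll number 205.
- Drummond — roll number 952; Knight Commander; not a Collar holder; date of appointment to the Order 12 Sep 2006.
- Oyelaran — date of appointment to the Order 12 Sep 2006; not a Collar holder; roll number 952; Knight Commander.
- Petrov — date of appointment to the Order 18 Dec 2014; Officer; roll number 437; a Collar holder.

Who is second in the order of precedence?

By grade within the Order: Drummond and Oyelaran (Knight Commander); then Abara and Halvorsen (Commander); then Petrov, Mbeki and Mendoza (Officer).
Drummond and Oyelaran both have roll number 952, so the next rule applies.
Drummond and Oyelaran both have date of appointment to the Order 12 Sep 2006, so the next rule applies.
Drummond and Oyelaran are each not a Collar holder, so the next rule applies.
Among Drummond and Oyelaran, alphabetically by surname: Drummond before Oyelaran.
Abara and Halvorsen both have roll number 205, so the next rule applies.
Abara and Halvorsen both have date of appointment to the Order 3 May 1995, so the next rule applies.
Abara and Halvorsen are each a Collar holder, so the next rule applies.
Among Abara and Halvorsen, alphabetically by surname: Abara before Halvorsen.
Petrov, Mbeki and Mendoza all have roll number 437, so the next rule applies.
Among Petrov, Mbeki and Mendoza, by date of appointment to the Order (earlier first) (reversed rule for this group): Petrov (18 Dec 2014) before Mbeki and Mendoza (8 Sep 2016).
Mbeki and Mendoza are each not a Collar holder, so the next rule applies.
Among Mbeki and Mendoza, alphabetically by surname: Mbeki before Mendoza.
Order: Drummond, Oyelaran, Abara, Halvorsen, Petrov, Mbeki, Mendoza.

Oyelaran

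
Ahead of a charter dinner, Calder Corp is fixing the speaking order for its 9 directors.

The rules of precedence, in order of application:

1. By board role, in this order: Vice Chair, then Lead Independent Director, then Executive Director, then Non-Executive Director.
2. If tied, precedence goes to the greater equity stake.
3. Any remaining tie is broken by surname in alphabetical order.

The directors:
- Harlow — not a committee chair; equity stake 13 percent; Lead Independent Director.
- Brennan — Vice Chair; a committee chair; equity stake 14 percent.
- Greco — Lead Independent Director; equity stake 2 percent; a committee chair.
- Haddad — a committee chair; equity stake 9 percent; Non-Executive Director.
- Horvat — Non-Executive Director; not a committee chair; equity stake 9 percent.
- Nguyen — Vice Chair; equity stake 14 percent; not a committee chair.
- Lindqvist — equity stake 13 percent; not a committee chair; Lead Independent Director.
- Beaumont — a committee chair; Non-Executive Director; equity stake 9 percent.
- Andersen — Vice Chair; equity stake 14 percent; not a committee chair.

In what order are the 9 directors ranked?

Andersen, Brennan, Nguyen, Harlow, Lindqvist, Greco, Beaumont, Haddad, Horvat

By board role: Andersen, Brennan and Nguyen (Vice Chair); then Harlow, Lindqvist and Greco (Lead Independent Director); then Beaumont, Haddad and Horvat (Non-Executive Director).
Andersen, Brennan and Nguyen all have equity stake 14 percent, so the next rule applies.
Among Andersen, Brennan and Nguyen, alphabetically by surname: Andersen before Brennan before Nguyen.
Among Harlow, Lindqvist and Greco, by equity stake (higher first): Harlow and Lindqvist (13 percent) before Greco (2 percent).
Among Harlow and Lindqvist, alphabetically by surname: Harlow before Lindqvist.
Beaumont, Haddad and Horvat all have equity stake 9 percent, so the next rule applies.
Among Beaumont, Haddad and Horvat, alphabetically by surname: Beaumont before Haddad before Horvat.
Full order: Andersen, Brennan, Nguyen, Harlow, Lindqvist, Greco, Beaumont, Haddad, Horvat.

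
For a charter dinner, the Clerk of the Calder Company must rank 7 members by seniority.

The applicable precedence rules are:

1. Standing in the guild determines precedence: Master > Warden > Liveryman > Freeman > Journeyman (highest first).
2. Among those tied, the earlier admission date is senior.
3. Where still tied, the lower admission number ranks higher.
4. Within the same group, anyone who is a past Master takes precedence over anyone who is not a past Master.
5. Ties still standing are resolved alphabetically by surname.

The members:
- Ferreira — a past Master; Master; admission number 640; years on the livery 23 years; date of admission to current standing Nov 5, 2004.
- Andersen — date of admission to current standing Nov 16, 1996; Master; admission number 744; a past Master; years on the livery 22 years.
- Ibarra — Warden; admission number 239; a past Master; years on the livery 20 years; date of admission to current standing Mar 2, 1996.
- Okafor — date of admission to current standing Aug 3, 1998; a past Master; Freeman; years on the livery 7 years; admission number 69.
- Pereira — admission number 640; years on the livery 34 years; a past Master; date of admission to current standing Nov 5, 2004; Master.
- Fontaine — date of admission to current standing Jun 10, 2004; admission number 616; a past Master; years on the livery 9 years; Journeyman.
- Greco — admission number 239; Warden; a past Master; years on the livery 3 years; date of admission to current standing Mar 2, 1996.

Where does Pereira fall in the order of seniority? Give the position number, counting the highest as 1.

By standing in the guild: Andersen, Ferreira and Pereira (Master); then Greco and Ibarra (Warden); then Okafor (Freeman); then Fontaine (Journeyman).
Among Andersen, Ferreira and Pereira, by date of admission to current standing (earlier first): Andersen (Nov 16, 1996) before Ferreira and Pereira (Nov 5, 2004).
Ferreira and Pereira both have admission number 640, so the next rule applies.
Ferreira and Pereira are each a past Master, so the next rule applies.
Among Ferreira and Pereira, alphabetically by surname: Ferreira before Pereira.
Greco and Ibarra both have date of admission to current standing Mar 2, 1996, so the next rule applies.
Greco and Ibarra both have admission number 239, so the next rule applies.
Greco and Ibarra are each a past Master, so the next rule applies.
Among Greco and Ibarra, alphabetically by surname: Greco before Ibarra.
Order: Andersen, Ferreira, Pereira, Greco, Ibarra, Okafor, Fontaine. So position 3.

3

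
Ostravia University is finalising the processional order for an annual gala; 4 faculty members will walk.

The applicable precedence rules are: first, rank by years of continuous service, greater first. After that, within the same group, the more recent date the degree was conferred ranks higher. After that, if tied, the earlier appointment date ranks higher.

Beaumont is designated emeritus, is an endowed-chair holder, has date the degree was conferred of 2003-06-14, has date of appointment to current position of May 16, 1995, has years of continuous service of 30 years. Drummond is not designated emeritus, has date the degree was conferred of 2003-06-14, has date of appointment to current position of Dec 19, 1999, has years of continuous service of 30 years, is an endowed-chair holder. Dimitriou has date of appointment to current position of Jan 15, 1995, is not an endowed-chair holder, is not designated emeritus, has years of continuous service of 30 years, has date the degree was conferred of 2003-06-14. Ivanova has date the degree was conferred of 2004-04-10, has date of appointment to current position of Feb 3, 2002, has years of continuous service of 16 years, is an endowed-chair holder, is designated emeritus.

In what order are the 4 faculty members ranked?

By years of continuous service (higher first): Dimitriou, Beaumont and Drummond (each 30 years); then Ivanova (16 years).
Dimitriou, Beaumont and Drummond all have date the degree was conferred 2003-06-14, so the next rule applies.
Among Dimitriou, Beaumont and Drummond, by date of appointment to current position (earlier first): Dimitriou (Jan 15, 1995) before Beaumont (May 16, 1995) before Drummond (Dec 19, 1999).
Full order: Dimitriou, Beaumont, Drummond, Ivanova.

Dimitriou, Beaumont, Drummond, Ivanova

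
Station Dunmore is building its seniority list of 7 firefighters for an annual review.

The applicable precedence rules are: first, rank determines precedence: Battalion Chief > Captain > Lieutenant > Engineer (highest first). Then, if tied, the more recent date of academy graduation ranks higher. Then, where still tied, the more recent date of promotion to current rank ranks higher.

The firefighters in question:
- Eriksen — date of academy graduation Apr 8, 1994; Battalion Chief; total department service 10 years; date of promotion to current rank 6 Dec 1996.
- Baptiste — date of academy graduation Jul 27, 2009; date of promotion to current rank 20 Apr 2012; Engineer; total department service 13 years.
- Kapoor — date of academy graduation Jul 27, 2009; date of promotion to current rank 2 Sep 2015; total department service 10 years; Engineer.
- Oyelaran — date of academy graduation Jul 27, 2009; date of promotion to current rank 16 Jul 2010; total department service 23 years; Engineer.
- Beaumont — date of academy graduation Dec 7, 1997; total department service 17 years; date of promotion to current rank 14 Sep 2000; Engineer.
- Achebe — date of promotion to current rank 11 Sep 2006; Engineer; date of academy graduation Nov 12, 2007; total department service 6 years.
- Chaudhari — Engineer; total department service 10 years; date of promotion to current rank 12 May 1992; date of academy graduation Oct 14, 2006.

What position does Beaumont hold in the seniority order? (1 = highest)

7

By rank: Eriksen (Battalion Chief); then Kapoor, Baptiste, Oyelaran, Achebe, Chaudhari and Beaumont (Engineer).
Among Kapoor, Baptiste, Oyelaran, Achebe, Chaudhari and Beaumont, by date of academy graduation (later first): Kapoor, Baptiste and Oyelaran (Jul 27, 2009) before Achebe (Nov 12, 2007) before Chaudhari (Oct 14, 2006) before Beaumont (Dec 7, 1997).
Among Kapoor, Baptiste and Oyelaran, by date of promotion to current rank (later first): Kapoor (2 Sep 2015) before Baptiste (20 Apr 2012) before Oyelaran (16 Jul 2010).
Order: Eriksen, Kapoor, Baptiste, Oyelaran, Achebe, Chaudhari, Beaumont. So position 7.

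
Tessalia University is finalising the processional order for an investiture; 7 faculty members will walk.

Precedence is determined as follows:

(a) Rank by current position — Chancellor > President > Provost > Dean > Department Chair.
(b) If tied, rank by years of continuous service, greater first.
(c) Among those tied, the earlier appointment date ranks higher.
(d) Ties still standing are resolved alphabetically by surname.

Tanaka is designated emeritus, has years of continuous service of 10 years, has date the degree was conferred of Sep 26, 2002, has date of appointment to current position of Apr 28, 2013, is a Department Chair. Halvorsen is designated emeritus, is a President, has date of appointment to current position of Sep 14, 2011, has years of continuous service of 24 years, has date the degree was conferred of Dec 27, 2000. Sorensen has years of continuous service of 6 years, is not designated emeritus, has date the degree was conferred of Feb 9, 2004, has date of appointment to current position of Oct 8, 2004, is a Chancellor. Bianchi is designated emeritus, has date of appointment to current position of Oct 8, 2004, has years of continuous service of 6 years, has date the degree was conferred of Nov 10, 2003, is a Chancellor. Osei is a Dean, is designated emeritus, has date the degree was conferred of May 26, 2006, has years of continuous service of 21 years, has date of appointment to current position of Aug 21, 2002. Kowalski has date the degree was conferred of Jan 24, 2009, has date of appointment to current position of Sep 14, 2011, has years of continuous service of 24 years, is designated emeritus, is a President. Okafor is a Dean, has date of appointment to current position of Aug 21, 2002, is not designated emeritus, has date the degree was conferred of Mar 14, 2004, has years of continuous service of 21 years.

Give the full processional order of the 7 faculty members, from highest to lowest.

Bianchi, Sorensen, Halvorsen, Kowalski, Okafor, Osei, Tanaka

By current position: Bianchi and Sorensen (Chancellor); then Halvorsen and Kowalski (President); then Okafor and Osei (Dean); then Tanaka (Department Chair).
Bianchi and Sorensen both have years of continuous service 6 years, so the next rule applies.
Bianchi and Sorensen both have date of appointment to current position Oct 8, 2004, so the next rule applies.
Among Bianchi and Sorensen, alphabetically by surname: Bianchi before Sorensen.
Halvorsen and Kowalski both have years of continuous service 24 years, so the next rule applies.
Halvorsen and Kowalski both have date of appointment to current position Sep 14, 2011, so the next rule applies.
Among Halvorsen and Kowalski, alphabetically by surname: Halvorsen before Kowalski.
Okafor and Osei both have years of continuous service 21 years, so the next rule applies.
Okafor and Osei both have date of appointment to current position Aug 21, 2002, so the next rule applies.
Among Okafor and Osei, alphabetically by surname: Okafor before Osei.
Full order: Bianchi, Sorensen, Halvorsen, Kowalski, Okafor, Osei, Tanaka.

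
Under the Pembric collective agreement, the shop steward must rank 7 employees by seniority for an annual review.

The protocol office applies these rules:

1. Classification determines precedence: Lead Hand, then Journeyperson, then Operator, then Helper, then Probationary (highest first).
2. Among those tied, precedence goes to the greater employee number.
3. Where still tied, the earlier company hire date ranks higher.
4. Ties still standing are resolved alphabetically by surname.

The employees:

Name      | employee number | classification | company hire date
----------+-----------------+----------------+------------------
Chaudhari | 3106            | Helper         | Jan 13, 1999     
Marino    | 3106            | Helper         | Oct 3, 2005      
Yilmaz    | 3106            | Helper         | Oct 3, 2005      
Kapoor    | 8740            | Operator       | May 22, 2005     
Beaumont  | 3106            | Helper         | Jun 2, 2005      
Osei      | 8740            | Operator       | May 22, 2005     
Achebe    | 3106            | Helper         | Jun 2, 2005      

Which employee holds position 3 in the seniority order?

By classification: Kapoor and Osei (Operator); then Chaudhari, Achebe, Beaumont, Marino and Yilmaz (Helper).
Kapoor and Osei both have employee number 8740, so the next rule applies.
Kapoor and Osei both have company hire date May 22, 2005, so the next rule applies.
Among Kapoor and Osei, alphabetically by surname: Kapoor before Osei.
Chaudhari, Achebe, Beaumont, Marino and Yilmaz all have employee number 3106, so the next rule applies.
Among Chaudhari, Achebe, Beaumont, Marino and Yilmaz, by company hire date (earlier first): Chaudhari (Jan 13, 1999) before Achebe and Beaumont (Jun 2, 2005) before Marino and Yilmaz (Oct 3, 2005).
Among Achebe and Beaumont, alphabetically by surname: Achebe before Beaumont.
Among Marino and Yilmaz, alphabetically by surname: Marino before Yilmaz.
Order: Kapoor, Osei, Chaudhari, Achebe, Beaumont, Marino, Yilmaz.

Chaudhari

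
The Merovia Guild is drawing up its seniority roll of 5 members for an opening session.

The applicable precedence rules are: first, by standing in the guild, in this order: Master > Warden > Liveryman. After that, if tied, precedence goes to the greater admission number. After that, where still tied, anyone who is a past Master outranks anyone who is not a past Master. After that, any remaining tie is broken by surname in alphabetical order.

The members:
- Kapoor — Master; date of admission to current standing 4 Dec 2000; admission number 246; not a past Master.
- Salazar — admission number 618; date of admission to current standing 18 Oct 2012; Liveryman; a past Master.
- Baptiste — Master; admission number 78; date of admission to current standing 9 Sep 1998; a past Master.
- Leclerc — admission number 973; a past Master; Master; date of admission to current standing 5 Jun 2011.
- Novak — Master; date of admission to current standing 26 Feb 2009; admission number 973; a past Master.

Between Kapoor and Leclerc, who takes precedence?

By standing in the guild: Leclerc, Novak, Kapoor and Baptiste (Master); then Salazar (Liveryman).
Among Leclerc, Novak, Kapoor and Baptiste, by admission number (higher first): Leclerc and Novak (973) before Kapoor (246) before Baptiste (78).
Leclerc and Novak are each a past Master, so the next rule applies.
Among Leclerc and Novak, alphabetically by surname: Leclerc before Novak.
So Leclerc takes precedence.

Leclerc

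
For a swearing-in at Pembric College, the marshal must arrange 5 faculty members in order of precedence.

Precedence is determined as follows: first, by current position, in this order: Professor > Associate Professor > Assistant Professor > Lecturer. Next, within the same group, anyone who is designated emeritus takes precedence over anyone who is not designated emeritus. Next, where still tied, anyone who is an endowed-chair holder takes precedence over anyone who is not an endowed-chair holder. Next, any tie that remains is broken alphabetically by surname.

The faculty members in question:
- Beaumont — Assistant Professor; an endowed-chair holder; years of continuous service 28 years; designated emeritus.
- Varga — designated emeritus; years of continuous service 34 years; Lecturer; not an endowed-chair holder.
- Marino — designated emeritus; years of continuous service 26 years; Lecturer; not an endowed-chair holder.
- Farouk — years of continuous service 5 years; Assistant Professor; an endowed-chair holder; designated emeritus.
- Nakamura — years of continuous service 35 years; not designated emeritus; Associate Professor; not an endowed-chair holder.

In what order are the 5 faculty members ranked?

By current position: Nakamura (Associate Professor); then Beaumont and Farouk (Assistant Professor); then Marino and Varga (Lecturer).
Beaumont and Farouk are each designated emeritus, so the next rule applies.
Beaumont and Farouk are each an endowed-chair holder, so the next rule applies.
Among Beaumont and Farouk, alphabetically by surname: Beaumont before Farouk.
Marino and Varga are each designated emeritus, so the next rule applies.
Marino and Varga are each not an endowed-chair holder, so the next rule applies.
Among Marino and Varga, alphabetically by surname: Marino before Varga.
Full order: Nakamura, Beaumont, Farouk, Marino, Varga.

Nakamura, Beaumont, Farouk, Marino, Varga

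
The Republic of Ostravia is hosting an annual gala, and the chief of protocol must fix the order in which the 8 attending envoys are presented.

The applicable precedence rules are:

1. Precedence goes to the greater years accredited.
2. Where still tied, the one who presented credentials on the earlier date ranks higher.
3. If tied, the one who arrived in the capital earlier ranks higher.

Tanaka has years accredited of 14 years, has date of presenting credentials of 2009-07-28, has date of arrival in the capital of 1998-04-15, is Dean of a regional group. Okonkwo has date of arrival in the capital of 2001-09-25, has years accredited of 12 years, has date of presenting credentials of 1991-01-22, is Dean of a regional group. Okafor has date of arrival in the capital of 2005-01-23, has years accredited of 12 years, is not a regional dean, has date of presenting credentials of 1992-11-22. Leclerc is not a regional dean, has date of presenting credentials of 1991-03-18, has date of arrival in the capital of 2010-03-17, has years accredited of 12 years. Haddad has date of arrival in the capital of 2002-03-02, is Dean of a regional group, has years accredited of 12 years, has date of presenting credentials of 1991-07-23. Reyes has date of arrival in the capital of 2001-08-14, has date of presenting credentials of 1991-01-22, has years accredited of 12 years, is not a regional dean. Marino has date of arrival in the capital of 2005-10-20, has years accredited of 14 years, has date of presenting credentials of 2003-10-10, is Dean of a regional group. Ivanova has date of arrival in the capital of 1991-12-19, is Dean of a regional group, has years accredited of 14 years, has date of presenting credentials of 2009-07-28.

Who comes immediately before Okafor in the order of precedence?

Haddad

By years accredited (higher first): Marino, Ivanova and Tanaka (each 14 years); then Reyes, Okonkwo, Leclerc, Haddad and Okafor (each 12 years).
Among Marino, Ivanova and Tanaka, by date of presenting credentials (earlier first): Marino (2003-10-10) before Ivanova and Tanaka (2009-07-28).
Among Ivanova and Tanaka, by date of arrival in the capital (earlier first): Ivanova (1991-12-19) before Tanaka (1998-04-15).
Among Reyes, Okonkwo, Leclerc, Haddad and Okafor, by date of presenting credentials (earlier first): Reyes and Okonkwo (1991-01-22) before Leclerc (1991-03-18) before Haddad (1991-07-23) before Okafor (1992-11-22).
Among Reyes and Okonkwo, by date of arrival in the capital (earlier first): Reyes (2001-08-14) before Okonkwo (2001-09-25).
Order: Marino, Ivanova, Tanaka, Reyes, Okonkwo, Leclerc, Haddad, Okafor.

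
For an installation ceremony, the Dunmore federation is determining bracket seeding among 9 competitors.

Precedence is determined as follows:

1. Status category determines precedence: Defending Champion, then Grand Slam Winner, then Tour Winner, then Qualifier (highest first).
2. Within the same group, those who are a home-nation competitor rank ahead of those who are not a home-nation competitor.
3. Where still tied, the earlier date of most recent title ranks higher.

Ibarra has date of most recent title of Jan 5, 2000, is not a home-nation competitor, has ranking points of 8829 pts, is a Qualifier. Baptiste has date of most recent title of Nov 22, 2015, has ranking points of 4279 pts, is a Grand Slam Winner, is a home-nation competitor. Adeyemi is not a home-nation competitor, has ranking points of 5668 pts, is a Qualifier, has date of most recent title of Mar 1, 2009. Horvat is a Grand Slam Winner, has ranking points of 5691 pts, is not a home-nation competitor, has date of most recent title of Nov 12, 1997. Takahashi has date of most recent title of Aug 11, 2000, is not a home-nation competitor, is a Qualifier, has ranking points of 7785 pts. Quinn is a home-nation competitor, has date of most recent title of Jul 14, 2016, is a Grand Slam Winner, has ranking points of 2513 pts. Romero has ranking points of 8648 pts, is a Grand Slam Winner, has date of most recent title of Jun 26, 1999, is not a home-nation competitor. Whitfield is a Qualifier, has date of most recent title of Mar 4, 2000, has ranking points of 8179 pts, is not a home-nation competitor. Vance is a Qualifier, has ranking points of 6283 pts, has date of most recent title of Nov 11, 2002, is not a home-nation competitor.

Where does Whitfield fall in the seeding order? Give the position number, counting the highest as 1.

By status category: Baptiste, Quinn, Horvat and Romero (Grand Slam Winner); then Ibarra, Whitfield, Takahashi, Vance and Adeyemi (Qualifier).
Among Baptiste, Quinn, Horvat and Romero, a home-nation competitor before not a home-nation competitor: Baptiste and Quinn (a home-nation competitor) before Horvat and Romero (not a home-nation competitor).
Among Baptiste and Quinn, by date of most recent title (earlier first): Baptiste (Nov 22, 2015) before Quinn (Jul 14, 2016).
Among Horvat and Romero, by date of most recent title (earlier first): Horvat (Nov 12, 1997) before Romero (Jun 26, 1999).
Ibarra, Whitfield, Takahashi, Vance and Adeyemi are each not a home-nation competitor, so the next rule applies.
Among Ibarra, Whitfield, Takahashi, Vance and Adeyemi, by date of most recent title (earlier first): Ibarra (Jan 5, 2000) before Whitfield (Mar 4, 2000) before Takahashi (Aug 11, 2000) before Vance (Nov 11, 2002) before Adeyemi (Mar 1, 2009).
Order: Baptiste, Quinn, Horvat, Romero, Ibarra, Whitfield, Takahashi, Vance, Adeyemi. So position 6.

6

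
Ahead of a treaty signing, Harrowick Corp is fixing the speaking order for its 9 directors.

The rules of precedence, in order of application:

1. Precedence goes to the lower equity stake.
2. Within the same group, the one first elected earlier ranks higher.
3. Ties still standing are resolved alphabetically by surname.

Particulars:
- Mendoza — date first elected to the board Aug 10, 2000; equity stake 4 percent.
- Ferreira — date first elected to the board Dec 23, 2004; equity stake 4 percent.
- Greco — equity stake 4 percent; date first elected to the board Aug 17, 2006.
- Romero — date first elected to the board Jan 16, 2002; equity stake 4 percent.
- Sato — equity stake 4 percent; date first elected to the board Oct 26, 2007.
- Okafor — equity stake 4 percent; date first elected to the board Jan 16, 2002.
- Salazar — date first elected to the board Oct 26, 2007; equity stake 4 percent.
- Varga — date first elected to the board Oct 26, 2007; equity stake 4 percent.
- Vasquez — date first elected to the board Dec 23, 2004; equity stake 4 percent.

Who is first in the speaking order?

Mendoza

By equity stake (lower first): Mendoza, Okafor, Romero, Ferreira, Vasquez, Greco, Salazar, Sato and Varga (each 4 percent).
Among Mendoza, Okafor, Romero, Ferreira, Vasquez, Greco, Salazar, Sato and Varga, by date first elected to the board (earlier first): Mendoza (Aug 10, 2000) before Okafor and Romero (Jan 16, 2002) before Ferreira and Vasquez (Dec 23, 2004) before Greco (Aug 17, 2006) before Salazar, Sato and Varga (Oct 26, 2007).
Among Okafor and Romero, alphabetically by surname: Okafor before Romero.
Among Ferreira and Vasquez, alphabetically by surname: Ferreira before Vasquez.
Among Salazar, Sato and Varga, alphabetically by surname: Salazar before Sato before Varga.
Order: Mendoza, Okafor, Romero, Ferreira, Vasquez, Greco, Salazar, Sato, Varga.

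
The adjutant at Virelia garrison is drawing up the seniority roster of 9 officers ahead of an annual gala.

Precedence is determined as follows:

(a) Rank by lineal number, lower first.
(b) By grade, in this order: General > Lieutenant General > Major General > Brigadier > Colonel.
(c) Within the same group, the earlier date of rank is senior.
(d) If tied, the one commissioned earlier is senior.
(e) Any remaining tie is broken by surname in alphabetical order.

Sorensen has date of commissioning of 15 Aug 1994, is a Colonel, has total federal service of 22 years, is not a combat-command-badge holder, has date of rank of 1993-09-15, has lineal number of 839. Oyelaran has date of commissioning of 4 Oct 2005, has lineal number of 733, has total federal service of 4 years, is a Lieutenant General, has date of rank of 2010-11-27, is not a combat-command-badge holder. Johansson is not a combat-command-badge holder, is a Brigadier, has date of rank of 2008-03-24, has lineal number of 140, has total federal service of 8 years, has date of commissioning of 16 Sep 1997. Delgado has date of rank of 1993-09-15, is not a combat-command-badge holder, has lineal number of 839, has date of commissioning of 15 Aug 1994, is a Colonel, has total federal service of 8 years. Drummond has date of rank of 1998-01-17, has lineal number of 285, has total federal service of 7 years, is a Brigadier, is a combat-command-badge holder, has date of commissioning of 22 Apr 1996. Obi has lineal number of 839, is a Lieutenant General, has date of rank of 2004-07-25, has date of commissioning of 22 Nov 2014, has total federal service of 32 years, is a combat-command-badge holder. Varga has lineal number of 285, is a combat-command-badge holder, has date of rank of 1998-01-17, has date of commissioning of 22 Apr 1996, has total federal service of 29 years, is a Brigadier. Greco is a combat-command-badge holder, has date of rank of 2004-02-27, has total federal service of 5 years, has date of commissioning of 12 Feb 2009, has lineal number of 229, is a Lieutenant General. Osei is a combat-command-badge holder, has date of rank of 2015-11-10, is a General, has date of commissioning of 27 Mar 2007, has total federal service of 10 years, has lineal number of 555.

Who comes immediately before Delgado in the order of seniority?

By lineal number (lower first): Johansson (140); then Greco (229); then Drummond and Varga (both 285); then Osei (555); then Oyelaran (733); then Obi, Delgado and Sorensen (each 839).
Drummond and Varga are each Brigadier, so the next rule applies.
Drummond and Varga both have date of rank 1998-01-17, so the next rule applies.
Drummond and Varga both have date of commissioning 22 Apr 1996, so the next rule applies.
Among Drummond and Varga, alphabetically by surname: Drummond before Varga.
Among Obi, Delgado and Sorensen, by grade: Obi (Lieutenant General) before Delgado and Sorensen (Colonel).
Delgado and Sorensen both have date of rank 1993-09-15, so the next rule applies.
Delgado and Sorensen both have date of commissioning 15 Aug 1994, so the next rule applies.
Among Delgado and Sorensen, alphabetically by surname: Delgado before Sorensen.
Order: Johansson, Greco, Drummond, Varga, Osei, Oyelaran, Obi, Delgado, Sorensen.

Obi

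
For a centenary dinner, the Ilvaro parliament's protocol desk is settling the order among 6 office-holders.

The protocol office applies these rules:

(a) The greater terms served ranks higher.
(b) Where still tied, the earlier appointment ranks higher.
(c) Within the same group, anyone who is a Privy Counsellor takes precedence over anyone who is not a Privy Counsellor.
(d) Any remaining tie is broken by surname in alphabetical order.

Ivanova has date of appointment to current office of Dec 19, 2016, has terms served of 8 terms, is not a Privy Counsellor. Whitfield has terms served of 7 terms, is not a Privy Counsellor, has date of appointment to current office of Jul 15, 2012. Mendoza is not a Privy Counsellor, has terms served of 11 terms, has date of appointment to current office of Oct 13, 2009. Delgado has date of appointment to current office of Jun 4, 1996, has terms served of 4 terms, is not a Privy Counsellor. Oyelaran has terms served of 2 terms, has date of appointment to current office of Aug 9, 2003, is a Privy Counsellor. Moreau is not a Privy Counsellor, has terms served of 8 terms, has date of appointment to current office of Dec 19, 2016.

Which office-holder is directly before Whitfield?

Moreau

By terms served (higher first): Mendoza (11 terms); then Ivanova and Moreau (both 8 terms); then Whitfield (7 terms); then Delgado (4 terms); then Oyelaran (2 terms).
Ivanova and Moreau both have date of appointment to current office Dec 19, 2016, so the next rule applies.
Ivanova and Moreau are each not a Privy Counsellor, so the next rule applies.
Among Ivanova and Moreau, alphabetically by surname: Ivanova before Moreau.
Order: Mendoza, Ivanova, Moreau, Whitfield, Delgado, Oyelaran.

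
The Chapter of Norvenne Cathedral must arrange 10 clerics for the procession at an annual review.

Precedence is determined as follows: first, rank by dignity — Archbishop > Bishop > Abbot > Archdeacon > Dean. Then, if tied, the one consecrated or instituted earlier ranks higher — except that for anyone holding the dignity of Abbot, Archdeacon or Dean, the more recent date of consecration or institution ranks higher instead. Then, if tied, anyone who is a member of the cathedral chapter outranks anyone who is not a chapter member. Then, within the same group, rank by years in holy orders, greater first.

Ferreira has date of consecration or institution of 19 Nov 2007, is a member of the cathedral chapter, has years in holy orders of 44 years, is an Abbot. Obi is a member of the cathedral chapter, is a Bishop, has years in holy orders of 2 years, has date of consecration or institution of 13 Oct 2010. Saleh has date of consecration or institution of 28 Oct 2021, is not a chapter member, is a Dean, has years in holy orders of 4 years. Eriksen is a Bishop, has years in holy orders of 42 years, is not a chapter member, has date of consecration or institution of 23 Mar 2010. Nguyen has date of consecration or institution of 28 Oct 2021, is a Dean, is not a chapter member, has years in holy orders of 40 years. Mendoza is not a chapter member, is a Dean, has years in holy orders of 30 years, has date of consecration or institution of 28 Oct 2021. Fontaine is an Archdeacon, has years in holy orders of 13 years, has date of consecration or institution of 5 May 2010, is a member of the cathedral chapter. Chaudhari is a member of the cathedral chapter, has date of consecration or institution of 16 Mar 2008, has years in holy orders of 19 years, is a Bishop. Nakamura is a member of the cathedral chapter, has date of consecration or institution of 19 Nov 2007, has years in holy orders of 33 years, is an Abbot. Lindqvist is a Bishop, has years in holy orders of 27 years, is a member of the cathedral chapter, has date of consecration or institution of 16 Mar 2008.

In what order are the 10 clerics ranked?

By dignity: Lindqvist, Chaudhari, Eriksen and Obi (Bishop); then Ferreira and Nakamura (Abbot); then Fontaine (Archdeacon); then Nguyen, Mendoza and Saleh (Dean).
Among Lindqvist, Chaudhari, Eriksen and Obi, by date of consecration or institution (earlier first): Lindqvist and Chaudhari (16 Mar 2008) before Eriksen (23 Mar 2010) before Obi (13 Oct 2010).
Lindqvist and Chaudhari are each a member of the cathedral chapter, so the next rule applies.
Among Lindqvist and Chaudhari, by years in holy orders (higher first): Lindqvist (27 years) before Chaudhari (19 years).
Ferreira and Nakamura both have date of consecration or institution 19 Nov 2007, so the next rule applies.
Ferreira and Nakamura are each a member of the cathedral chapter, so the next rule applies.
Among Ferreira and Nakamura, by years in holy orders (higher first): Ferreira (44 years) before Nakamura (33 years).
Nguyen, Mendoza and Saleh all have date of consecration or institution 28 Oct 2021, so the next rule applies.
Nguyen, Mendoza and Saleh are each not a chapter member, so the next rule applies.
Among Nguyen, Mendoza and Saleh, by years in holy orders (higher first): Nguyen (40 years) before Mendoza (30 years) before Saleh (4 years).
Full order: Lindqvist, Chaudhari, Eriksen, Obi, Ferreira, Nakamura, Fontaine, Nguyen, Mendoza, Saleh.

Lindqvist, Chaudhari, Eriksen, Obi, Ferreira, Nakamura, Fontaine, Nguyen, Mendoza, Saleh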